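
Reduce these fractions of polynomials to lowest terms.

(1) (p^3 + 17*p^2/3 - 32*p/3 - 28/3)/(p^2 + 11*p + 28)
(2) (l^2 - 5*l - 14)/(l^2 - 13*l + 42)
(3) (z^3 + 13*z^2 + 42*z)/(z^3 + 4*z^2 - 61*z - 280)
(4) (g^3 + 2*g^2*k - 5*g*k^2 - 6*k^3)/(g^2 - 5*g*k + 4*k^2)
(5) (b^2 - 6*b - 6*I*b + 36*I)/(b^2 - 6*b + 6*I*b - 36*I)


(1) = (3*p^2 - 4*p - 4)/(3*p + 12)
(2) = (l + 2)/(l - 6)
(3) = (z^2 + 6*z)/(z^2 - 3*z - 40)
(4) = (g^3 + 2*g^2*k - 5*g*k^2 - 6*k^3)/(g^2 - 5*g*k + 4*k^2)
(5) = (b - 6*I)/(b + 6*I)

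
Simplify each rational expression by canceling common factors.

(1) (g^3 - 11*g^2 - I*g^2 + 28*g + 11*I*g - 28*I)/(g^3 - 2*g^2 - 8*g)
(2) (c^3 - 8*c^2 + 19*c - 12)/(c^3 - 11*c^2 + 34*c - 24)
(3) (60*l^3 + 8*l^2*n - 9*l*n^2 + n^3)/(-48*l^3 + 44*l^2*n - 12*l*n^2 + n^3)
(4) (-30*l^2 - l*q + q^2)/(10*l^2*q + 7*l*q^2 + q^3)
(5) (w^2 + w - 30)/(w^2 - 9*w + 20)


(1) = (g^2 + g*(-7 - I) + 7*I)/(g^2 + 2*g)
(2) = (c - 3)/(c - 6)
(3) = (-10*l^2 - 3*l*n + n^2)/(8*l^2 - 6*l*n + n^2)
(4) = (-6*l + q)/(2*l*q + q^2)
(5) = (w + 6)/(w - 4)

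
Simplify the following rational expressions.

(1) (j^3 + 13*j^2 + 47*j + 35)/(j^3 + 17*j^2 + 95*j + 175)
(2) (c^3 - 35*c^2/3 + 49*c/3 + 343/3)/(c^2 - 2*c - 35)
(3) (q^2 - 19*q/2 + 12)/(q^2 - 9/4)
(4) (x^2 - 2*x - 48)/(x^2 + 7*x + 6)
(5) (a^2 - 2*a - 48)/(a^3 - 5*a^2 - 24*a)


(1) = (j + 1)/(j + 5)
(2) = (3*c^2 - 14*c - 49)/(3*c + 15)
(3) = (2*q - 16)/(2*q + 3)
(4) = (x - 8)/(x + 1)
(5) = (a + 6)/(a^2 + 3*a)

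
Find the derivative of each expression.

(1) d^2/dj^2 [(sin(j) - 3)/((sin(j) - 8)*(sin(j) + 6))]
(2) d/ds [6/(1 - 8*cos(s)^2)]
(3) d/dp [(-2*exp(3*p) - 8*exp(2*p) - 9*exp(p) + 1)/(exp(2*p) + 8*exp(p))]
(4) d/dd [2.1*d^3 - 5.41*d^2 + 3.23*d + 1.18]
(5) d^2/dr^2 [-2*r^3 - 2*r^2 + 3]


(1) = (-sin(j)^5 + 10*sin(j)^4 - 304*sin(j)^3 + 666*sin(j)^2 - 2268*sin(j) - 504)/((sin(j) - 8)^3*(sin(j) + 6)^3)
(2) = -48*sin(2*s)/(4*cos(2*s) + 3)^2
(3) = (-2*exp(4*p) - 32*exp(3*p) - 55*exp(2*p) - 2*exp(p) - 8)*exp(-p)/(exp(2*p) + 16*exp(p) + 64)
(4) = 6.3*d^2 - 10.82*d + 3.23
(5) = -12*r - 4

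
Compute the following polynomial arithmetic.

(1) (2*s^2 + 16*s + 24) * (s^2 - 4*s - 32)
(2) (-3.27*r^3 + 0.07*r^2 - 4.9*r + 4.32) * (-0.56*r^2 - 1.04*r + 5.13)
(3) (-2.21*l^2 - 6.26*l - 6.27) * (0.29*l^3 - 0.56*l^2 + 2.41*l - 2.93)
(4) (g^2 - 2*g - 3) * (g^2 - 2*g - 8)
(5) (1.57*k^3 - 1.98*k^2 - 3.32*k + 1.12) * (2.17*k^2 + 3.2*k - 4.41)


(1) = 2*s^4 + 8*s^3 - 104*s^2 - 608*s - 768
(2) = 1.8312*r^5 + 3.3616*r^4 - 14.1039*r^3 + 3.0359*r^2 - 29.6298*r + 22.1616
(3) = -0.6409*l^5 - 0.5778*l^4 - 3.6388*l^3 - 5.1001*l^2 + 3.2311*l + 18.3711
(4) = g^4 - 4*g^3 - 7*g^2 + 22*g + 24
(5) = 3.4069*k^5 + 0.7274*k^4 - 20.4641*k^3 + 0.5382*k^2 + 18.2252*k - 4.9392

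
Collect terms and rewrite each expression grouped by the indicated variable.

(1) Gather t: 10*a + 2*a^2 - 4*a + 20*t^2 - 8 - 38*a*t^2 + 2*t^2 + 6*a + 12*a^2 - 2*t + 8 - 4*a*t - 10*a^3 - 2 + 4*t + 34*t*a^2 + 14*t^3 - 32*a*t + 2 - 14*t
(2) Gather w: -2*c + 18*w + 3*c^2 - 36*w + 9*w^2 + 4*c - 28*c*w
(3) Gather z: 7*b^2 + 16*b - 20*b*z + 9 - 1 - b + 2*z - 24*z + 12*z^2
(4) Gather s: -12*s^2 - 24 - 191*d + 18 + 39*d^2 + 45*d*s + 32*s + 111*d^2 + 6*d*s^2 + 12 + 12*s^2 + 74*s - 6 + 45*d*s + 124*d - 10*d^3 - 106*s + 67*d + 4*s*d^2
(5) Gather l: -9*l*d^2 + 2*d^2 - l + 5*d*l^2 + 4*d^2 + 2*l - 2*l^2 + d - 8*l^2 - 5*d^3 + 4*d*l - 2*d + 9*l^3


(1) = -10*a^3 + 14*a^2 + 12*a + 14*t^3 + t^2*(22 - 38*a) + t*(34*a^2 - 36*a - 12)
(2) = 3*c^2 + 2*c + 9*w^2 + w*(-28*c - 18)
(3) = 7*b^2 + 15*b + 12*z^2 + z*(-20*b - 22) + 8
(4) = -10*d^3 + 150*d^2 + 6*d*s^2 + s*(4*d^2 + 90*d)
(5) = -5*d^3 + 6*d^2 - d + 9*l^3 + l^2*(5*d - 10) + l*(-9*d^2 + 4*d + 1)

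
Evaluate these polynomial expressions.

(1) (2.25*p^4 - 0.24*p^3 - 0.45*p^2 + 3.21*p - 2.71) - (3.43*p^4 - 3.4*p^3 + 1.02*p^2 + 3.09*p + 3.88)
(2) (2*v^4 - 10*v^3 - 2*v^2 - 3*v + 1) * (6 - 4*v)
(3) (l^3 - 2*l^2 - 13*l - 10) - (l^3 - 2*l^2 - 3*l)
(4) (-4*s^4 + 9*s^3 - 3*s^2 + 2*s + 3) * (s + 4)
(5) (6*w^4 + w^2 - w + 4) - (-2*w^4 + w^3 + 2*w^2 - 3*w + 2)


(1) = -1.18*p^4 + 3.16*p^3 - 1.47*p^2 + 0.12*p - 6.59
(2) = -8*v^5 + 52*v^4 - 52*v^3 - 22*v + 6
(3) = -10*l - 10
(4) = -4*s^5 - 7*s^4 + 33*s^3 - 10*s^2 + 11*s + 12
(5) = 8*w^4 - w^3 - w^2 + 2*w + 2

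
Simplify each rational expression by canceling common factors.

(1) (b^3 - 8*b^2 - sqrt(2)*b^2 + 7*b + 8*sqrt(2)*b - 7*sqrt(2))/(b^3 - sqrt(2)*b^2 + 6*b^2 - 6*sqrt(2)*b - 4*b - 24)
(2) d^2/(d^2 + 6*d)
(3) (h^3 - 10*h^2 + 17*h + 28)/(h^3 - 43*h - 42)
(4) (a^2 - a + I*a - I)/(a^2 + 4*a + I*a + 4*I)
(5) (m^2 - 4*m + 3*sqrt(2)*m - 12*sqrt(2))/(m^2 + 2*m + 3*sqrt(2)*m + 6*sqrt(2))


(1) = (b^3 + b^2*(-8 - sqrt(2)) + b*(7 + 8*sqrt(2)) - 7*sqrt(2))/(b^3 + b^2*(6 - sqrt(2)) + b*(-6*sqrt(2) - 4) - 24)
(2) = d/(d + 6)
(3) = (h - 4)/(h + 6)
(4) = (a - 1)/(a + 4)
(5) = (m - 4)/(m + 2)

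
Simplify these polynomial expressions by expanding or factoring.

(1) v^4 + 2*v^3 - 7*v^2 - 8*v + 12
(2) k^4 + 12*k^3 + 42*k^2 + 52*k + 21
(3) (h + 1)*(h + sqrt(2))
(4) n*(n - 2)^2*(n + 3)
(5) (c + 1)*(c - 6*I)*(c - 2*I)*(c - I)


(1) = (v - 2)*(v - 1)*(v + 2)*(v + 3)
(2) = (k + 1)^2*(k + 3)*(k + 7)
(3) = h^2 + h + sqrt(2)*h + sqrt(2)
(4) = n^4 - n^3 - 8*n^2 + 12*n
(5) = c^4 + c^3 - 9*I*c^3 - 20*c^2 - 9*I*c^2 - 20*c + 12*I*c + 12*I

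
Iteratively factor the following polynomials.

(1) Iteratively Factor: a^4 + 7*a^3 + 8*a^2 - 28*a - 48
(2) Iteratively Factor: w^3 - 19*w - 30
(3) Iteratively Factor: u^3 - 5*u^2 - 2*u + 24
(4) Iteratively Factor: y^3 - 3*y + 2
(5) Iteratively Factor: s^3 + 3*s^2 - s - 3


(1) = (a + 3)*(a^3 + 4*a^2 - 4*a - 16) = (a + 2)*(a + 3)*(a^2 + 2*a - 8) = (a - 2)*(a + 2)*(a + 3)*(a + 4)
(2) = (w + 3)*(w^2 - 3*w - 10) = (w + 2)*(w + 3)*(w - 5)
(3) = (u - 4)*(u^2 - u - 6) = (u - 4)*(u + 2)*(u - 3)
(4) = (y - 1)*(y^2 + y - 2) = (y - 1)^2*(y + 2)
(5) = (s + 3)*(s^2 - 1) = (s + 1)*(s + 3)*(s - 1)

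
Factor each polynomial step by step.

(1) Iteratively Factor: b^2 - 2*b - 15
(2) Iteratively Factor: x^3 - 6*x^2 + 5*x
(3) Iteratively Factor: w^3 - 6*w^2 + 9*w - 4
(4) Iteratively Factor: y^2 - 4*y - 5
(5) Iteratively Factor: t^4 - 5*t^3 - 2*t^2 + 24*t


(1) = (b + 3)*(b - 5)
(2) = (x)*(x^2 - 6*x + 5) = x*(x - 1)*(x - 5)
(3) = (w - 1)*(w^2 - 5*w + 4) = (w - 4)*(w - 1)*(w - 1)
(4) = (y + 1)*(y - 5)
(5) = (t - 4)*(t^3 - t^2 - 6*t) = (t - 4)*(t - 3)*(t^2 + 2*t) = (t - 4)*(t - 3)*(t + 2)*(t)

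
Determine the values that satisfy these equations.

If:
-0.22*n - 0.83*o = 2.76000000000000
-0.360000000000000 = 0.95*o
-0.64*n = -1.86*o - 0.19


Then:
No Solution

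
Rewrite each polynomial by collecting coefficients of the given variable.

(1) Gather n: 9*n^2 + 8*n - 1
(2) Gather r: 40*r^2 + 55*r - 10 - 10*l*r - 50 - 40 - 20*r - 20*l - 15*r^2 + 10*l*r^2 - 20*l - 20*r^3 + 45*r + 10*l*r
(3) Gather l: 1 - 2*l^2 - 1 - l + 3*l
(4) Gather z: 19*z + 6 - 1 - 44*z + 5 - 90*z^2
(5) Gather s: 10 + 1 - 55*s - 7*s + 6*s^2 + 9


(1) = 9*n^2 + 8*n - 1
(2) = -40*l - 20*r^3 + r^2*(10*l + 25) + 80*r - 100
(3) = -2*l^2 + 2*l
(4) = -90*z^2 - 25*z + 10
(5) = 6*s^2 - 62*s + 20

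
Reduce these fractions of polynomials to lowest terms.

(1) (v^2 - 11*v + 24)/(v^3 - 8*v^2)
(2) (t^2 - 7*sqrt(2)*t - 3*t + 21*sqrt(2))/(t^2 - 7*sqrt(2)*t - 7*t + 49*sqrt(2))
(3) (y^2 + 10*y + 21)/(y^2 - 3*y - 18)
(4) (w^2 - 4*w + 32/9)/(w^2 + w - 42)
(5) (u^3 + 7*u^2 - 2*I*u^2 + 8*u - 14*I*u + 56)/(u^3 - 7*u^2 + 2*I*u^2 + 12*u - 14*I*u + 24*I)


(1) = (v - 3)/v^2
(2) = (t - 3)/(t - 7)
(3) = (y + 7)/(y - 6)
(4) = (9*w^2 - 36*w + 32)/(9*w^2 + 9*w - 378)
(5) = (u^2 + u*(7 - 4*I) - 28*I)/(u^2 - 7*u + 12)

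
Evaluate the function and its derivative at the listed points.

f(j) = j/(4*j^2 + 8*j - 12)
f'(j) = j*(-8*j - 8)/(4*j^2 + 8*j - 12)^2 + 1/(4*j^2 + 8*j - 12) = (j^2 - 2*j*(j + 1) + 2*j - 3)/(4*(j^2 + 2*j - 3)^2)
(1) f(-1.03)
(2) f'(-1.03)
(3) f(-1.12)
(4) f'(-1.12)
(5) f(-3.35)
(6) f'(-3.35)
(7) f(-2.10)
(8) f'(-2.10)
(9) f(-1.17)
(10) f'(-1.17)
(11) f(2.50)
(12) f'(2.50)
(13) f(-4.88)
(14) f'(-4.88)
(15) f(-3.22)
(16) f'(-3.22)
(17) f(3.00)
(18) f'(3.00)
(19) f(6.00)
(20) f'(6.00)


(1) = 0.06
(2) = -0.06
(3) = 0.07
(4) = -0.07
(5) = -0.55
(6) = -1.53
(7) = 0.19
(8) = -0.24
(9) = 0.07
(10) = -0.07
(11) = 0.08
(12) = -0.03
(13) = -0.11
(14) = -0.05
(15) = -0.87
(16) = -3.88
(17) = 0.06
(18) = -0.02
(19) = 0.03
(20) = -0.00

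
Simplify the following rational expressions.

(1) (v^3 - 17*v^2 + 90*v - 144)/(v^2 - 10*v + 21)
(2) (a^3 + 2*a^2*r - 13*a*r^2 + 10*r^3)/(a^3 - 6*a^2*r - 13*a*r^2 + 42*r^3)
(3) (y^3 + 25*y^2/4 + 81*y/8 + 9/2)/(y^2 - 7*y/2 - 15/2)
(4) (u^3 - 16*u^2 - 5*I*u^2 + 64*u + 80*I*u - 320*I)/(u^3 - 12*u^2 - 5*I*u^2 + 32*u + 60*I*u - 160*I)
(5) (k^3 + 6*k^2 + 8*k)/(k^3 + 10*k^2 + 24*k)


(1) = (v^2 - 14*v + 48)/(v - 7)
(2) = (-a^2 - 4*a*r + 5*r^2)/(-a^2 + 4*a*r + 21*r^2)
(3) = (4*y^2 + 19*y + 12)/(4*y - 20)
(4) = (u - 8)/(u - 4)
(5) = (k + 2)/(k + 6)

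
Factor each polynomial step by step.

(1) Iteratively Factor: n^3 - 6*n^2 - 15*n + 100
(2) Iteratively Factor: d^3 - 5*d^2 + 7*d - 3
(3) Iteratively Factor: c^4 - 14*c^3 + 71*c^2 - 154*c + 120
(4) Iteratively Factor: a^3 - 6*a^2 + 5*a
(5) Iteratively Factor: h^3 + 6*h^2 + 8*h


(1) = (n - 5)*(n^2 - n - 20) = (n - 5)^2*(n + 4)
(2) = (d - 3)*(d^2 - 2*d + 1) = (d - 3)*(d - 1)*(d - 1)
(3) = (c - 2)*(c^3 - 12*c^2 + 47*c - 60) = (c - 4)*(c - 2)*(c^2 - 8*c + 15) = (c - 5)*(c - 4)*(c - 2)*(c - 3)
(4) = (a - 5)*(a^2 - a) = (a - 5)*(a - 1)*(a)
(5) = (h + 2)*(h^2 + 4*h) = (h + 2)*(h + 4)*(h)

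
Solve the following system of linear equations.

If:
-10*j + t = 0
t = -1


Then:
j = -1/10
t = -1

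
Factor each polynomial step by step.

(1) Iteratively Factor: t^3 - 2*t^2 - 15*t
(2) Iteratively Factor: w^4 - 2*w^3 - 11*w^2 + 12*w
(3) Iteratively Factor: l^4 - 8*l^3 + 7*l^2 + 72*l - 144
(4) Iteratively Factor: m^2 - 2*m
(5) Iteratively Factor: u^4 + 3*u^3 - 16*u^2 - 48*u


(1) = (t + 3)*(t^2 - 5*t) = t*(t + 3)*(t - 5)
(2) = (w)*(w^3 - 2*w^2 - 11*w + 12) = w*(w + 3)*(w^2 - 5*w + 4) = w*(w - 4)*(w + 3)*(w - 1)
(3) = (l + 3)*(l^3 - 11*l^2 + 40*l - 48) = (l - 4)*(l + 3)*(l^2 - 7*l + 12) = (l - 4)*(l - 3)*(l + 3)*(l - 4)
(4) = (m)*(m - 2)
(5) = (u + 3)*(u^3 - 16*u) = (u + 3)*(u + 4)*(u^2 - 4*u) = u*(u + 3)*(u + 4)*(u - 4)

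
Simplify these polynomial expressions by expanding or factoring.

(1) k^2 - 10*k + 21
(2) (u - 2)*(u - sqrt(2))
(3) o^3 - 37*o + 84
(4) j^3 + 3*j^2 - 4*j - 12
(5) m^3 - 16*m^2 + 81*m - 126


(1) = (k - 7)*(k - 3)
(2) = u^2 - 2*u - sqrt(2)*u + 2*sqrt(2)
(3) = (o - 4)*(o - 3)*(o + 7)
(4) = (j - 2)*(j + 2)*(j + 3)
(5) = (m - 7)*(m - 6)*(m - 3)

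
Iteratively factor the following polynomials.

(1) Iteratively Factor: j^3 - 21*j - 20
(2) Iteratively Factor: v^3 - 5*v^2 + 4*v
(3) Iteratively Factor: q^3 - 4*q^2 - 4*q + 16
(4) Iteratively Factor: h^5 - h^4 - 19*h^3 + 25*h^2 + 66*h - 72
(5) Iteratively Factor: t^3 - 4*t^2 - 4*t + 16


(1) = (j - 5)*(j^2 + 5*j + 4) = (j - 5)*(j + 4)*(j + 1)
(2) = (v)*(v^2 - 5*v + 4) = v*(v - 1)*(v - 4)
(3) = (q + 2)*(q^2 - 6*q + 8) = (q - 4)*(q + 2)*(q - 2)
(4) = (h + 4)*(h^4 - 5*h^3 + h^2 + 21*h - 18) = (h - 3)*(h + 4)*(h^3 - 2*h^2 - 5*h + 6) = (h - 3)*(h - 1)*(h + 4)*(h^2 - h - 6) = (h - 3)*(h - 1)*(h + 2)*(h + 4)*(h - 3)
(5) = (t - 2)*(t^2 - 2*t - 8) = (t - 4)*(t - 2)*(t + 2)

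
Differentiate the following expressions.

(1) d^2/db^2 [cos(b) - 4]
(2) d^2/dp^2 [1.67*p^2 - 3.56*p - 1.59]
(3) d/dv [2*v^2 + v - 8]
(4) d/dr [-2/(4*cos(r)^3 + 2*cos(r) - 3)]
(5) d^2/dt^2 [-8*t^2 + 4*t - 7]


(1) = -cos(b)
(2) = 3.34000000000000
(3) = 4*v + 1
(4) = 4*(6*sin(r)^2 - 7)*sin(r)/(5*cos(r) + cos(3*r) - 3)^2
(5) = -16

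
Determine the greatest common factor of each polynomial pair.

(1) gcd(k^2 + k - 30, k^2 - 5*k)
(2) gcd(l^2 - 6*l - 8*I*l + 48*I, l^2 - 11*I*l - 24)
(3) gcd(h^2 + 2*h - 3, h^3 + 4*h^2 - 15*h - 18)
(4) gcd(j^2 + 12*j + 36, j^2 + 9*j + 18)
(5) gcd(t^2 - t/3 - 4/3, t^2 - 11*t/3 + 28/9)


(1) = k - 5
(2) = gcd((l - 6)*(l - 8*I), (l - 8*I)*(l - 3*I)) = l - 8*I
(3) = gcd((h - 1)*(h + 3), (h - 3)*(h + 1)*(h + 6)) = 1
(4) = j + 6
(5) = t - 4/3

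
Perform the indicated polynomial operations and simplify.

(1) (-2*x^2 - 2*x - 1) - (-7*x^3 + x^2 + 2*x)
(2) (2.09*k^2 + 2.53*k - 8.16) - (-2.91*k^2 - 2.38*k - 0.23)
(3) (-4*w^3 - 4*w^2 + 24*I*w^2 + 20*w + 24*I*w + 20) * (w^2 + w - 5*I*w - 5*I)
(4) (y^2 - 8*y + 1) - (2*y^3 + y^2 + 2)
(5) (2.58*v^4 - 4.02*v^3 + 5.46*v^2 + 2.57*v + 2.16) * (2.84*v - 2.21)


(1) = 7*x^3 - 3*x^2 - 4*x - 1
(2) = 5.0*k^2 + 4.91*k - 7.93
(3) = -4*w^5 - 8*w^4 + 44*I*w^4 + 136*w^3 + 88*I*w^3 + 280*w^2 - 56*I*w^2 + 140*w - 200*I*w - 100*I
(4) = -2*y^3 - 8*y - 1
(5) = 7.3272*v^5 - 17.1186*v^4 + 24.3906*v^3 - 4.7678*v^2 + 0.4547*v - 4.7736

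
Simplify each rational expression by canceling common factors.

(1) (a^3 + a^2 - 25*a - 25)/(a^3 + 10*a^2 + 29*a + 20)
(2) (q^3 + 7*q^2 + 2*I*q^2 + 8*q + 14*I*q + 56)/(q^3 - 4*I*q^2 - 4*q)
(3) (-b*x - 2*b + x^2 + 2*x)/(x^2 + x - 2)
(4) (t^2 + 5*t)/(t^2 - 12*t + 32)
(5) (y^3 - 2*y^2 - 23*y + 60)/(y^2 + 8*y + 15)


(1) = (a - 5)/(a + 4)
(2) = (q^2 + q*(7 + 4*I) + 28*I)/(q^2 - 2*I*q)
(3) = (-b + x)/(x - 1)
(4) = (t^2 + 5*t)/(t^2 - 12*t + 32)
(5) = (y^2 - 7*y + 12)/(y + 3)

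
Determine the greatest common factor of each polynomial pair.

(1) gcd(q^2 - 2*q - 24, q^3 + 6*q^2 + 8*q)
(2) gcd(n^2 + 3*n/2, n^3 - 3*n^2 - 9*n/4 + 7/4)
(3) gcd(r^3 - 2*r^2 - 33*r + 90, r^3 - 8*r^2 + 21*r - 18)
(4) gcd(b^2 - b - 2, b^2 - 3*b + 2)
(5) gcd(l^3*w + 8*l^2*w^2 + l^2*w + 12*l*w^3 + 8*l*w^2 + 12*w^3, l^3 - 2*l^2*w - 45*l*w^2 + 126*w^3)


(1) = q + 4
(2) = gcd(n*(n + 3/2), (n - 7/2)*(n - 1/2)*(n + 1)) = 1
(3) = gcd((r - 5)*(r - 3)*(r + 6), (r - 3)^2*(r - 2)) = r - 3
(4) = b - 2
(5) = 1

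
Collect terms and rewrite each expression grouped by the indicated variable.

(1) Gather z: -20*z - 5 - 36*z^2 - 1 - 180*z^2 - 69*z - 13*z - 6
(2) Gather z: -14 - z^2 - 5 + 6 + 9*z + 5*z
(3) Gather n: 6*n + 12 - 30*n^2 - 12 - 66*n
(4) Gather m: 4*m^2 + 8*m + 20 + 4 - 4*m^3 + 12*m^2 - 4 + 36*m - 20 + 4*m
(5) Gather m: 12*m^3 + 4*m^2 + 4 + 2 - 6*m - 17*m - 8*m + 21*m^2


(1) = -216*z^2 - 102*z - 12
(2) = -z^2 + 14*z - 13
(3) = -30*n^2 - 60*n
(4) = -4*m^3 + 16*m^2 + 48*m
(5) = 12*m^3 + 25*m^2 - 31*m + 6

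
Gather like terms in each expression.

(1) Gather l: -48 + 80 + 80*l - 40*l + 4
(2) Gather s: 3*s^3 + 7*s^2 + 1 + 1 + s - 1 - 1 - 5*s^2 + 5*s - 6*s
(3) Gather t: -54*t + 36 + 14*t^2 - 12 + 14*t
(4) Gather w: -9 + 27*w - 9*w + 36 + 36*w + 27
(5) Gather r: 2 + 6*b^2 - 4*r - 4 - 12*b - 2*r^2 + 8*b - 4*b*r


(1) = 40*l + 36
(2) = 3*s^3 + 2*s^2
(3) = 14*t^2 - 40*t + 24
(4) = 54*w + 54
(5) = 6*b^2 - 4*b - 2*r^2 + r*(-4*b - 4) - 2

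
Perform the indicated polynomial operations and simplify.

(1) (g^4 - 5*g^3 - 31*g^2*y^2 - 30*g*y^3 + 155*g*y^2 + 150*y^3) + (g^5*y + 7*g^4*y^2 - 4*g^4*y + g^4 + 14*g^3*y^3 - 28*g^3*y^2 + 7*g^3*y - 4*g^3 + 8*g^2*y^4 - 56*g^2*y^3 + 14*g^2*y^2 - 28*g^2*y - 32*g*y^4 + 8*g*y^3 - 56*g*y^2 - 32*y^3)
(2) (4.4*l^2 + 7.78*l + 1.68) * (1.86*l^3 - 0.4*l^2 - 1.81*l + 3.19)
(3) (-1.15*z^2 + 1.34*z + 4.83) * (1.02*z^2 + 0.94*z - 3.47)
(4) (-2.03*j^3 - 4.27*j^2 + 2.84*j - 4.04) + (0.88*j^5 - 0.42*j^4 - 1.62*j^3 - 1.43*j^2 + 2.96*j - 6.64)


(1) = g^5*y + 7*g^4*y^2 - 4*g^4*y + 2*g^4 + 14*g^3*y^3 - 28*g^3*y^2 + 7*g^3*y - 9*g^3 + 8*g^2*y^4 - 56*g^2*y^3 - 17*g^2*y^2 - 28*g^2*y - 32*g*y^4 - 22*g*y^3 + 99*g*y^2 + 118*y^3
(2) = 8.184*l^5 + 12.7108*l^4 - 7.9512*l^3 - 0.7178*l^2 + 21.7774*l + 5.3592
(3) = -1.173*z^4 + 0.2858*z^3 + 10.1767*z^2 - 0.1096*z - 16.7601
(4) = 0.88*j^5 - 0.42*j^4 - 3.65*j^3 - 5.7*j^2 + 5.8*j - 10.68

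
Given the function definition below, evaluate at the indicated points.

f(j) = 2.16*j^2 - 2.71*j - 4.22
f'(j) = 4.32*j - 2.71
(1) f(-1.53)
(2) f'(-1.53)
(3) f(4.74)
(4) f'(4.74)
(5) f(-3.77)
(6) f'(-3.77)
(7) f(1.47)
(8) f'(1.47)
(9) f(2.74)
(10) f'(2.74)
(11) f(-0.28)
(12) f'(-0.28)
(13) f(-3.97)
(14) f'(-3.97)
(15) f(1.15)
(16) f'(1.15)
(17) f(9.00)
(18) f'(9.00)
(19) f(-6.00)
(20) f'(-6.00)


(1) = 4.98
(2) = -9.32
(3) = 31.46
(4) = 17.77
(5) = 36.70
(6) = -19.00
(7) = -3.54
(8) = 3.64
(9) = 4.57
(10) = 9.13
(11) = -3.29
(12) = -3.92
(13) = 40.58
(14) = -19.86
(15) = -4.48
(16) = 2.26
(17) = 146.35
(18) = 36.17
(19) = 89.80
(20) = -28.63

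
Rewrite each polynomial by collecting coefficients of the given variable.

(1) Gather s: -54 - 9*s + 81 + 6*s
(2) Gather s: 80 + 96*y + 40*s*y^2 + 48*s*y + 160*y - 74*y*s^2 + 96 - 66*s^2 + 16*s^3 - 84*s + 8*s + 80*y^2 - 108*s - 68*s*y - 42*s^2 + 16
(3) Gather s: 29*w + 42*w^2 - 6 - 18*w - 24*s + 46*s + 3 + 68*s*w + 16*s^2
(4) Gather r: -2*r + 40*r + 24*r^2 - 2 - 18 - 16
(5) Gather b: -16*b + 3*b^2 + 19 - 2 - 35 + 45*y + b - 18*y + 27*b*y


(1) = 27 - 3*s
(2) = 16*s^3 + s^2*(-74*y - 108) + s*(40*y^2 - 20*y - 184) + 80*y^2 + 256*y + 192
(3) = 16*s^2 + s*(68*w + 22) + 42*w^2 + 11*w - 3
(4) = 24*r^2 + 38*r - 36
(5) = 3*b^2 + b*(27*y - 15) + 27*y - 18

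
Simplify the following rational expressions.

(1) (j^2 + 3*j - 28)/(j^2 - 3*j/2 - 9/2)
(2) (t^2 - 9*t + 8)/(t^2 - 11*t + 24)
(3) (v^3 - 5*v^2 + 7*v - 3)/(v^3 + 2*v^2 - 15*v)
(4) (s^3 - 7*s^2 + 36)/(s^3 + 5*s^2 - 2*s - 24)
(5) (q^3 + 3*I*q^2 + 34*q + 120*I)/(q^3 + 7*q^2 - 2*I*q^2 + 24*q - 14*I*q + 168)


(1) = (2*j^2 + 6*j - 56)/(2*j^2 - 3*j - 9)
(2) = (t - 1)/(t - 3)
(3) = (v^2 - 2*v + 1)/(v^2 + 5*v)
(4) = (s^3 - 7*s^2 + 36)/(s^3 + 5*s^2 - 2*s - 24)
(5) = (q + 5*I)/(q + 7)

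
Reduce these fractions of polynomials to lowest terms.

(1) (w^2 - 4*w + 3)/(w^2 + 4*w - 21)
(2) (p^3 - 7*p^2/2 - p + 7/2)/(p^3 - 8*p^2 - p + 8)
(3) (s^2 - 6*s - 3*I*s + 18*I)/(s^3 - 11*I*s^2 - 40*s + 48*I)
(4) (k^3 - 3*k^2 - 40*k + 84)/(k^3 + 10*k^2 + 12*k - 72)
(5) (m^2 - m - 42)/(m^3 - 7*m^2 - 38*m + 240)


(1) = (w - 1)/(w + 7)
(2) = (2*p - 7)/(2*p - 16)
(3) = (s - 6)/(s^2 - 8*I*s - 16)
(4) = (k - 7)/(k + 6)
(5) = (m - 7)/(m^2 - 13*m + 40)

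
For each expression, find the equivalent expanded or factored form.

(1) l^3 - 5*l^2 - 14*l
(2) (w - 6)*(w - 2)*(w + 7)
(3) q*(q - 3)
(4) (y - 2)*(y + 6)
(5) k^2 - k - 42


(1) = l*(l - 7)*(l + 2)
(2) = w^3 - w^2 - 44*w + 84
(3) = q^2 - 3*q
(4) = y^2 + 4*y - 12
(5) = (k - 7)*(k + 6)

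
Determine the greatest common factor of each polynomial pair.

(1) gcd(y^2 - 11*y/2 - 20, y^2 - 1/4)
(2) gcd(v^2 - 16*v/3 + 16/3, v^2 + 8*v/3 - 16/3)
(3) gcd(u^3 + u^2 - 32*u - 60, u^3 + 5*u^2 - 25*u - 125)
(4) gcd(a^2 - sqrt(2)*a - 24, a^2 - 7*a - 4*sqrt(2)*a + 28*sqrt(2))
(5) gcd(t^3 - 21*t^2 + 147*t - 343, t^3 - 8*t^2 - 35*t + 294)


(1) = gcd((y - 8)*(y + 5/2), (y - 1/2)*(y + 1/2)) = 1
(2) = v - 4/3
(3) = u + 5
(4) = a - 4*sqrt(2)
(5) = t^2 - 14*t + 49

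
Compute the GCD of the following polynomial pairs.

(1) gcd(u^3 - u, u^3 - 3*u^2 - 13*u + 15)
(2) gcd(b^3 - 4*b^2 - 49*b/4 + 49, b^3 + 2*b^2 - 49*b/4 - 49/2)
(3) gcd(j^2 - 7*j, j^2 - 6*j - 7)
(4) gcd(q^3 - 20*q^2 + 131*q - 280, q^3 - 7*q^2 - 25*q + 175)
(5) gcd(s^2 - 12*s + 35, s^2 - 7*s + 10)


(1) = gcd(u*(u - 1)*(u + 1), (u - 5)*(u - 1)*(u + 3)) = u - 1
(2) = gcd((b - 4)*(b - 7/2)*(b + 7/2), (b - 7/2)*(b + 2)*(b + 7/2)) = b^2 - 49/4
(3) = j - 7
(4) = q^2 - 12*q + 35
(5) = s - 5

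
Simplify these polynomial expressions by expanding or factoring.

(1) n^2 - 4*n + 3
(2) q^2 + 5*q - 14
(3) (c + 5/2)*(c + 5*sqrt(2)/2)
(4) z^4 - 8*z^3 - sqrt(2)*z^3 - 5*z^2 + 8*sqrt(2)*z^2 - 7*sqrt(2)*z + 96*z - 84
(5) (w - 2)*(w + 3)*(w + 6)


(1) = (n - 3)*(n - 1)
(2) = (q - 2)*(q + 7)
(3) = c^2 + 5*c/2 + 5*sqrt(2)*c/2 + 25*sqrt(2)/4
(4) = (z - 7)*(z - 1)*(z - 3*sqrt(2))*(z + 2*sqrt(2))
(5) = w^3 + 7*w^2 - 36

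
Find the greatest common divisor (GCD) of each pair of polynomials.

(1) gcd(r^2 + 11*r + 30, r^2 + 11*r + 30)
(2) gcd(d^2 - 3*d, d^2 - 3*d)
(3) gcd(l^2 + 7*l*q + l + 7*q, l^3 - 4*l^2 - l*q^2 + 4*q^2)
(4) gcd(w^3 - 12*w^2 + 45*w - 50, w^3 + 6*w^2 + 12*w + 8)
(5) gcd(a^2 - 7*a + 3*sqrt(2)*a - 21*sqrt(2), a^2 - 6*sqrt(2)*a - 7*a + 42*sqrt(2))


(1) = r^2 + 11*r + 30
(2) = gcd(d*(d - 3), d*(d - 3)) = d^2 - 3*d
(3) = 1
(4) = gcd((w - 5)^2*(w - 2), (w + 2)^3) = 1
(5) = gcd((a - 7)*(a + 3*sqrt(2)), (a - 7)*(a - 6*sqrt(2))) = a - 7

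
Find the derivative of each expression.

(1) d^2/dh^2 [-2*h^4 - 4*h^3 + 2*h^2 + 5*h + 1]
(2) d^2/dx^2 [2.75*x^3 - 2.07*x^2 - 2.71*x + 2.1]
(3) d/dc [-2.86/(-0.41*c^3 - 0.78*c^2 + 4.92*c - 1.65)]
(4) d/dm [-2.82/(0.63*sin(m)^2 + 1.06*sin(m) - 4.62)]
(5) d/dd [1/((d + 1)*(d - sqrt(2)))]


(1) = -24*h^2 - 24*h + 4
(2) = 16.5*x - 4.14
(3) = (-3.5178*c^2 - 4.4616*c + 14.0712)/(0.41*c^3 + 0.78*c^2 - 4.92*c + 1.65)^2
(4) = (3.5532*sin(m) + 2.9892)*cos(m)/(0.63*sin(m)^2 + 1.06*sin(m) - 4.62)^2
(5) = ((-d + sqrt(2))*(d + 1) - (d - sqrt(2))^2)/((d + 1)^2*(d - sqrt(2))^3)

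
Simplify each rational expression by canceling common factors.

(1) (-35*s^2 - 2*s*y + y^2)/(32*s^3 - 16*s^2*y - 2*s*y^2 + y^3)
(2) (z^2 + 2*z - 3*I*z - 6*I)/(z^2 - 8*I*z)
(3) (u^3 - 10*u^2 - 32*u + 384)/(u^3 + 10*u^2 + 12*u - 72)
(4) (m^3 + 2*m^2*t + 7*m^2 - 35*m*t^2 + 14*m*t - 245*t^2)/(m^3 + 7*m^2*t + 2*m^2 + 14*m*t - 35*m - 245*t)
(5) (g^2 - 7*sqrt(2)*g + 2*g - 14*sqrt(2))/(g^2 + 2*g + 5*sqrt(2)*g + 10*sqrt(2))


(1) = (-35*s^2 - 2*s*y + y^2)/(32*s^3 - 16*s^2*y - 2*s*y^2 + y^3)
(2) = (z^2 + z*(2 - 3*I) - 6*I)/(z^2 - 8*I*z)
(3) = (u^2 - 16*u + 64)/(u^2 + 4*u - 12)
(4) = (m - 5*t)/(m - 5)
(5) = (g - 7*sqrt(2))/(g + 5*sqrt(2))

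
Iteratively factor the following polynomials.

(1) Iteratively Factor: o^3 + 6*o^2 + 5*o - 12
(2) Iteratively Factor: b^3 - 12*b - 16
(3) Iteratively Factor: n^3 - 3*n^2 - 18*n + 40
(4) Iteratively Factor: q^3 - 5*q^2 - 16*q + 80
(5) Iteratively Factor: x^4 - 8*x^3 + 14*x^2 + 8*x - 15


(1) = (o + 3)*(o^2 + 3*o - 4) = (o + 3)*(o + 4)*(o - 1)
(2) = (b + 2)*(b^2 - 2*b - 8) = (b - 4)*(b + 2)*(b + 2)
(3) = (n - 5)*(n^2 + 2*n - 8) = (n - 5)*(n + 4)*(n - 2)
(4) = (q + 4)*(q^2 - 9*q + 20) = (q - 4)*(q + 4)*(q - 5)
(5) = (x - 5)*(x^3 - 3*x^2 - x + 3) = (x - 5)*(x + 1)*(x^2 - 4*x + 3) = (x - 5)*(x - 1)*(x + 1)*(x - 3)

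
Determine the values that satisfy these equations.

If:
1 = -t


Then:
t = -1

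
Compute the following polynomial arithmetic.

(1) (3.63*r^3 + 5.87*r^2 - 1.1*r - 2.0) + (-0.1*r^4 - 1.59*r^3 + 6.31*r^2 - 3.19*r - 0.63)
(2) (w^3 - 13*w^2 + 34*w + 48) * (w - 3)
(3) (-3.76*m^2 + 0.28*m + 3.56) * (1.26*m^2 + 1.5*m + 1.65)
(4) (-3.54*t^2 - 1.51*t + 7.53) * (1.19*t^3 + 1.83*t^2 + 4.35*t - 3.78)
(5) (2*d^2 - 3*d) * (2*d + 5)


(1) = -0.1*r^4 + 2.04*r^3 + 12.18*r^2 - 4.29*r - 2.63
(2) = w^4 - 16*w^3 + 73*w^2 - 54*w - 144
(3) = -4.7376*m^4 - 5.2872*m^3 - 1.2984*m^2 + 5.802*m + 5.874
(4) = -4.2126*t^5 - 8.2751*t^4 - 9.2016*t^3 + 20.5926*t^2 + 38.4633*t - 28.4634
(5) = 4*d^3 + 4*d^2 - 15*d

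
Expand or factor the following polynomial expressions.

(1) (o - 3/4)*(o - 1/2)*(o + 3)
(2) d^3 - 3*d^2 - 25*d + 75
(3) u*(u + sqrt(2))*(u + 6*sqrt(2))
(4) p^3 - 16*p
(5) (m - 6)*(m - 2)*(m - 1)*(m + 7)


(1) = o^3 + 7*o^2/4 - 27*o/8 + 9/8
(2) = (d - 5)*(d - 3)*(d + 5)
(3) = u^3 + 7*sqrt(2)*u^2 + 12*u
(4) = p*(p - 4)*(p + 4)
(5) = m^4 - 2*m^3 - 43*m^2 + 128*m - 84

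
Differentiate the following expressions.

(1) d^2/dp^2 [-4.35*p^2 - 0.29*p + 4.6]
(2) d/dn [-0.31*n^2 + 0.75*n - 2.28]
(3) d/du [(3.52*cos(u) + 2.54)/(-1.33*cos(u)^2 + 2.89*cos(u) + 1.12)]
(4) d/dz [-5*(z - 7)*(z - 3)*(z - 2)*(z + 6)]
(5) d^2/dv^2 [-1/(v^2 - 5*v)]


(1) = -8.70000000000000
(2) = 0.75 - 0.62*n
(3) = (-4.6816*cos(u)^2 - 6.7564*cos(u) + 3.3982)*sin(u)/(1.7689*cos(u)^4 - 7.6874*cos(u)^3 + 5.3729*cos(u)^2 + 6.4736*cos(u) + 1.2544)
(4) = -20*z^3 + 90*z^2 + 310*z - 1020
(5) = 2*(v*(v - 5) - (2*v - 5)^2)/(v^3*(v - 5)^3)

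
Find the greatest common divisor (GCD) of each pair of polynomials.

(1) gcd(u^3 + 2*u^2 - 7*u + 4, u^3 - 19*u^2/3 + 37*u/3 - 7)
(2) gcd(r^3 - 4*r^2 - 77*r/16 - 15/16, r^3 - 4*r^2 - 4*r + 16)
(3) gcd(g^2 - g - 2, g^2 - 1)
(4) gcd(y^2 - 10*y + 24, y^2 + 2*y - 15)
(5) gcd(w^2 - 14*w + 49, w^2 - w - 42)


(1) = u - 1
(2) = 1
(3) = g + 1
(4) = gcd((y - 6)*(y - 4), (y - 3)*(y + 5)) = 1
(5) = gcd((w - 7)^2, (w - 7)*(w + 6)) = w - 7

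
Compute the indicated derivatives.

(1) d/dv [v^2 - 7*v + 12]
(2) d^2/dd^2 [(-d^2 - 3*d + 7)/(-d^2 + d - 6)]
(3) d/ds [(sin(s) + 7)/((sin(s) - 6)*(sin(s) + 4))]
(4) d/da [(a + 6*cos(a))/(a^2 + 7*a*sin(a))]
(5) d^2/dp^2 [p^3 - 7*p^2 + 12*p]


(1) = 2*v - 7
(2) = 2*(4*d^3 - 39*d^2 - 33*d + 89)/(d^6 - 3*d^5 + 21*d^4 - 37*d^3 + 126*d^2 - 108*d + 216)
(3) = (-14*sin(s) + cos(s)^2 - 11)*cos(s)/((sin(s) - 6)^2*(sin(s) + 4)^2)
(4) = -(6*a^2*sin(a) + 7*a^2*cos(a) + a^2 + 12*a*cos(a) + 42*a + 21*sin(2*a))/(a^2*(a + 7*sin(a))^2)
(5) = 6*p - 14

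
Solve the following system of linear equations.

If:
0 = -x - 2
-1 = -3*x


Then:
No Solution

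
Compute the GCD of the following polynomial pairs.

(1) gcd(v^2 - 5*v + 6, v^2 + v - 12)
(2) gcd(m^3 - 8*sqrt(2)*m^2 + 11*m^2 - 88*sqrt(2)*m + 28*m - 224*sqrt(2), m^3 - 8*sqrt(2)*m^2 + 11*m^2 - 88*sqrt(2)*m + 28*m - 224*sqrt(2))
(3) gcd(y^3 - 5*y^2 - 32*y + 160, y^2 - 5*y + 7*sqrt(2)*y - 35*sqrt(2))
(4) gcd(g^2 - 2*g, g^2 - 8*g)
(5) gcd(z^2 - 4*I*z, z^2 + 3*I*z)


(1) = gcd((v - 3)*(v - 2), (v - 3)*(v + 4)) = v - 3
(2) = gcd((m + 4)*(m + 7)*(m - 8*sqrt(2)), (m + 4)*(m + 7)*(m - 8*sqrt(2))) = m^3 + m^2*(11 - 8*sqrt(2)) + m*(28 - 88*sqrt(2)) - 224*sqrt(2)
(3) = y - 5
(4) = gcd(g*(g - 2), g*(g - 8)) = g
(5) = gcd(z*(z - 4*I), z*(z + 3*I)) = z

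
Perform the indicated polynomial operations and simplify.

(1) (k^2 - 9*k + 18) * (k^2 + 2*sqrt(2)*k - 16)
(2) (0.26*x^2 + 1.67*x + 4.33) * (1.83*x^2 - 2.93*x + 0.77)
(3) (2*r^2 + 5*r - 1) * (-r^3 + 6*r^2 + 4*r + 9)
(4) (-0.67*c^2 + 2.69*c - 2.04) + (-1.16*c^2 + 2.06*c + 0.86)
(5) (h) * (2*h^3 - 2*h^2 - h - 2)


(1) = k^4 - 9*k^3 + 2*sqrt(2)*k^3 - 18*sqrt(2)*k^2 + 2*k^2 + 36*sqrt(2)*k + 144*k - 288
(2) = 0.4758*x^4 + 2.2943*x^3 + 3.231*x^2 - 11.401*x + 3.3341
(3) = -2*r^5 + 7*r^4 + 39*r^3 + 32*r^2 + 41*r - 9
(4) = -1.83*c^2 + 4.75*c - 1.18
(5) = 2*h^4 - 2*h^3 - h^2 - 2*h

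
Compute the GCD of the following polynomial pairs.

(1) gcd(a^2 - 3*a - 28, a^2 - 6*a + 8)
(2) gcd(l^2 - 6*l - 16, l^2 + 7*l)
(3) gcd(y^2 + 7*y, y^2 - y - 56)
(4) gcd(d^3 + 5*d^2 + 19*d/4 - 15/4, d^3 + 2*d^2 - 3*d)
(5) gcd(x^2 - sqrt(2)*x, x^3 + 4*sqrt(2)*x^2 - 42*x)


(1) = gcd((a - 7)*(a + 4), (a - 4)*(a - 2)) = 1
(2) = 1
(3) = gcd(y*(y + 7), (y - 8)*(y + 7)) = y + 7
(4) = gcd((d - 1/2)*(d + 5/2)*(d + 3), d*(d - 1)*(d + 3)) = d + 3
(5) = gcd(x*(x - sqrt(2)), x*(x - 3*sqrt(2))*(x + 7*sqrt(2))) = x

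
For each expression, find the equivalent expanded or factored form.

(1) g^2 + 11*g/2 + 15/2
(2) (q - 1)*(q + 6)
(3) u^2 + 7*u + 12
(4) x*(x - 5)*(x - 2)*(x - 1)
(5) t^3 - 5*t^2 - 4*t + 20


(1) = (g + 5/2)*(g + 3)
(2) = q^2 + 5*q - 6
(3) = (u + 3)*(u + 4)
(4) = x^4 - 8*x^3 + 17*x^2 - 10*x
(5) = (t - 5)*(t - 2)*(t + 2)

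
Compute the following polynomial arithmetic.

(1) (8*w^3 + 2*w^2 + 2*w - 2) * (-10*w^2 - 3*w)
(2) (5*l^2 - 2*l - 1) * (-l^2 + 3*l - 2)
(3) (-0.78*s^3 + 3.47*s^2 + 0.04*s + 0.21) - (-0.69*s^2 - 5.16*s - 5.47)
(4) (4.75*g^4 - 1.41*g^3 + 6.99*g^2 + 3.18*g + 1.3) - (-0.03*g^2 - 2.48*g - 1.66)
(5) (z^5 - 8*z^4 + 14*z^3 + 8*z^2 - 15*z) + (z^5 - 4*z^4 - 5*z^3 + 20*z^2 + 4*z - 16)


(1) = -80*w^5 - 44*w^4 - 26*w^3 + 14*w^2 + 6*w
(2) = -5*l^4 + 17*l^3 - 15*l^2 + l + 2
(3) = -0.78*s^3 + 4.16*s^2 + 5.2*s + 5.68
(4) = 4.75*g^4 - 1.41*g^3 + 7.02*g^2 + 5.66*g + 2.96
(5) = 2*z^5 - 12*z^4 + 9*z^3 + 28*z^2 - 11*z - 16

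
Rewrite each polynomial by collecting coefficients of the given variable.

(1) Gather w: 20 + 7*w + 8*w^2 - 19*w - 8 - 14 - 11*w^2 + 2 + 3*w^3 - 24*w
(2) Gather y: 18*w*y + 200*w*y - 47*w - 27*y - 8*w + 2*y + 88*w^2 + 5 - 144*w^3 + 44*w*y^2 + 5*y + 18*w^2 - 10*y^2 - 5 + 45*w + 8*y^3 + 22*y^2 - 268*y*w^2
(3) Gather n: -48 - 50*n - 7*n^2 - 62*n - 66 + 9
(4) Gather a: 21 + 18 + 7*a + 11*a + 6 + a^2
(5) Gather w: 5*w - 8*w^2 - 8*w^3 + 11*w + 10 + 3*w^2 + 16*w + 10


(1) = 3*w^3 - 3*w^2 - 36*w
(2) = -144*w^3 + 106*w^2 - 10*w + 8*y^3 + y^2*(44*w + 12) + y*(-268*w^2 + 218*w - 20)
(3) = -7*n^2 - 112*n - 105
(4) = a^2 + 18*a + 45
(5) = -8*w^3 - 5*w^2 + 32*w + 20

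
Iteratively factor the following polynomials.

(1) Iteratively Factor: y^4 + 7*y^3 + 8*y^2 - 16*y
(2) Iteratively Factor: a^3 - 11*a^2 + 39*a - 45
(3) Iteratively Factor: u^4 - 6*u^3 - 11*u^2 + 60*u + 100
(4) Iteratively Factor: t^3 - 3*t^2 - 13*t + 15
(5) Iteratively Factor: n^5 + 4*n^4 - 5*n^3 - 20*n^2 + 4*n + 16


(1) = (y + 4)*(y^3 + 3*y^2 - 4*y) = (y + 4)^2*(y^2 - y) = y*(y + 4)^2*(y - 1)
(2) = (a - 3)*(a^2 - 8*a + 15) = (a - 5)*(a - 3)*(a - 3)
(3) = (u - 5)*(u^3 - u^2 - 16*u - 20) = (u - 5)^2*(u^2 + 4*u + 4) = (u - 5)^2*(u + 2)*(u + 2)
(4) = (t - 1)*(t^2 - 2*t - 15) = (t - 1)*(t + 3)*(t - 5)
(5) = (n - 1)*(n^4 + 5*n^3 - 20*n - 16) = (n - 1)*(n + 2)*(n^3 + 3*n^2 - 6*n - 8) = (n - 1)*(n + 1)*(n + 2)*(n^2 + 2*n - 8) = (n - 2)*(n - 1)*(n + 1)*(n + 2)*(n + 4)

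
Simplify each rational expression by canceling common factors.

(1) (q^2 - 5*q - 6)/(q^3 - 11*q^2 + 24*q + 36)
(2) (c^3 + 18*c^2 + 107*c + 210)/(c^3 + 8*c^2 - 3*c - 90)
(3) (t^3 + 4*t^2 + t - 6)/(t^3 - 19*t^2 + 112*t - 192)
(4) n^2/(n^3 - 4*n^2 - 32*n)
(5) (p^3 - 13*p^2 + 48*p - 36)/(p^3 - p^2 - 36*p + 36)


(1) = 1/(q - 6)
(2) = (c + 7)/(c - 3)
(3) = (t^3 + 4*t^2 + t - 6)/(t^3 - 19*t^2 + 112*t - 192)
(4) = n/(n^2 - 4*n - 32)
(5) = (p - 6)/(p + 6)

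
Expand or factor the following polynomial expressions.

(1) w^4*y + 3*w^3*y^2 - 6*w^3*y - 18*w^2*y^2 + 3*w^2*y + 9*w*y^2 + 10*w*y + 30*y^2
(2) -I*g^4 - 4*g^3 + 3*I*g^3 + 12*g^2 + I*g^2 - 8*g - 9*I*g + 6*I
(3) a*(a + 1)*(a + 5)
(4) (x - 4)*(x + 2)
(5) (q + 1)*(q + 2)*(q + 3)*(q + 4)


(1) = (w - 5)*(w - 2)*(w + 3*y)*(w*y + y)
(2) = (g - 2)*(g - 3*I)*(g - I)*(-I*g + I)
(3) = a^3 + 6*a^2 + 5*a
(4) = x^2 - 2*x - 8
(5) = q^4 + 10*q^3 + 35*q^2 + 50*q + 24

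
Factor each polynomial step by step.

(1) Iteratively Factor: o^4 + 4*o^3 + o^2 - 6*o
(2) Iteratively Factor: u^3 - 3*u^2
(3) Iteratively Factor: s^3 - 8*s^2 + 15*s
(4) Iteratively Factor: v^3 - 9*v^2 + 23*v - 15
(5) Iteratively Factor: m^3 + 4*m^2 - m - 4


(1) = (o + 3)*(o^3 + o^2 - 2*o) = (o + 2)*(o + 3)*(o^2 - o) = o*(o + 2)*(o + 3)*(o - 1)
(2) = (u)*(u^2 - 3*u) = u*(u - 3)*(u)
(3) = (s)*(s^2 - 8*s + 15) = s*(s - 3)*(s - 5)
(4) = (v - 1)*(v^2 - 8*v + 15) = (v - 3)*(v - 1)*(v - 5)
(5) = (m + 1)*(m^2 + 3*m - 4) = (m + 1)*(m + 4)*(m - 1)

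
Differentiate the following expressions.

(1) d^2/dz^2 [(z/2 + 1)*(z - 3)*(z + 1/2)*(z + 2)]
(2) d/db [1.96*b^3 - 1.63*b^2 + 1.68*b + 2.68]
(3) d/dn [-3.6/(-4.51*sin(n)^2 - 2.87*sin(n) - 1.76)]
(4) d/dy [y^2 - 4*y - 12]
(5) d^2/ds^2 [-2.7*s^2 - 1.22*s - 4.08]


(1) = 6*z^2 + 9*z/2 - 15/2
(2) = 5.88*b^2 - 3.26*b + 1.68
(3) = -(32.472*sin(n) + 10.332)*cos(n)/(4.51*sin(n)^2 + 2.87*sin(n) + 1.76)^2
(4) = 2*y - 4
(5) = -5.40000000000000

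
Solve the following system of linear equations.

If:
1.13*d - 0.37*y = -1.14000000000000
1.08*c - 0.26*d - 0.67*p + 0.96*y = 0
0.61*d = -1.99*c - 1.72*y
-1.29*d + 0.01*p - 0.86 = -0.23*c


Then:
c = -0.47
d = -0.74
p = 0.69
y = 0.81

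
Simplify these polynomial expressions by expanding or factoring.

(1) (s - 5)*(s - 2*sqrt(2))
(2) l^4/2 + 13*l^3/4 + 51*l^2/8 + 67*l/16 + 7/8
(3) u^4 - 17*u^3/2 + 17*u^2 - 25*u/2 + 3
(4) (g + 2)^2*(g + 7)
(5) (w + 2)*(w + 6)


(1) = s^2 - 5*s - 2*sqrt(2)*s + 10*sqrt(2)
(2) = (l/2 + 1/4)*(l + 1/2)*(l + 2)*(l + 7/2)
(3) = (u - 6)*(u - 1)^2*(u - 1/2)
(4) = g^3 + 11*g^2 + 32*g + 28
(5) = w^2 + 8*w + 12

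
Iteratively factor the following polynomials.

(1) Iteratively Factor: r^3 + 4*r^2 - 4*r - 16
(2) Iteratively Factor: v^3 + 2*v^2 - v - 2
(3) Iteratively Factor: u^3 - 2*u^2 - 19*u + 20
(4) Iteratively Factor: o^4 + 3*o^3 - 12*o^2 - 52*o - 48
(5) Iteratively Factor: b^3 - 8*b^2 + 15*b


(1) = (r + 2)*(r^2 + 2*r - 8) = (r - 2)*(r + 2)*(r + 4)
(2) = (v - 1)*(v^2 + 3*v + 2) = (v - 1)*(v + 1)*(v + 2)
(3) = (u - 1)*(u^2 - u - 20) = (u - 1)*(u + 4)*(u - 5)
(4) = (o + 3)*(o^3 - 12*o - 16) = (o + 2)*(o + 3)*(o^2 - 2*o - 8) = (o - 4)*(o + 2)*(o + 3)*(o + 2)
(5) = (b)*(b^2 - 8*b + 15) = b*(b - 3)*(b - 5)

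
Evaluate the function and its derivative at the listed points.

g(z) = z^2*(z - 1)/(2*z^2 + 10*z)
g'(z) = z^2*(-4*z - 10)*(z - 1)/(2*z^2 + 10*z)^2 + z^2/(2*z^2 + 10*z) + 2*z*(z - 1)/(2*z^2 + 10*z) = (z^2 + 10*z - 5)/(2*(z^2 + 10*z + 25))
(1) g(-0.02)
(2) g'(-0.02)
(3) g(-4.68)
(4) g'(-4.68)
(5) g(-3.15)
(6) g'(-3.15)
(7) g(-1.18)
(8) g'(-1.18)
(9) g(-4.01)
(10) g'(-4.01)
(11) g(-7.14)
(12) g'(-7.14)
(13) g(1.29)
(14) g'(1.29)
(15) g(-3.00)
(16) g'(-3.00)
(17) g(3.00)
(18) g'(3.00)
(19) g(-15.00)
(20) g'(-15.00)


(1) = 0.00
(2) = -0.10
(3) = 41.53
(4) = -145.98
(5) = 3.53
(6) = -3.88
(7) = 0.34
(8) = -0.53
(9) = 10.15
(10) = -14.80
(11) = -13.58
(12) = -2.78
(13) = 0.03
(14) = 0.12
(15) = 3.00
(16) = -3.25
(17) = 0.38
(18) = 0.27
(19) = -12.00
(20) = 0.35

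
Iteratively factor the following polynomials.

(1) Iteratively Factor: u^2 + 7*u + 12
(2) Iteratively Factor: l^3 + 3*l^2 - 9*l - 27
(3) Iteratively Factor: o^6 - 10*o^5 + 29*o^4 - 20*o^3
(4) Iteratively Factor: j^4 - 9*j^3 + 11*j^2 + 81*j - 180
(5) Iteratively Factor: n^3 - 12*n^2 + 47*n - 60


(1) = (u + 3)*(u + 4)
(2) = (l - 3)*(l^2 + 6*l + 9) = (l - 3)*(l + 3)*(l + 3)
(3) = (o)*(o^5 - 10*o^4 + 29*o^3 - 20*o^2) = o*(o - 4)*(o^4 - 6*o^3 + 5*o^2) = o*(o - 4)*(o - 1)*(o^3 - 5*o^2) = o^2*(o - 4)*(o - 1)*(o^2 - 5*o) = o^3*(o - 4)*(o - 1)*(o - 5)
(4) = (j - 3)*(j^3 - 6*j^2 - 7*j + 60) = (j - 5)*(j - 3)*(j^2 - j - 12) = (j - 5)*(j - 4)*(j - 3)*(j + 3)
(5) = (n - 5)*(n^2 - 7*n + 12) = (n - 5)*(n - 3)*(n - 4)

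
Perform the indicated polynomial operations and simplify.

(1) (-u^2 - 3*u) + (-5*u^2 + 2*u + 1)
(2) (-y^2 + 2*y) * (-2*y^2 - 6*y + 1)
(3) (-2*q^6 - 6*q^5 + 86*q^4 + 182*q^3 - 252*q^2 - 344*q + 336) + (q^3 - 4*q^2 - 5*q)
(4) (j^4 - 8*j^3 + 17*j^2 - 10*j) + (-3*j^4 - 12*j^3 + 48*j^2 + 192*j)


(1) = -6*u^2 - u + 1
(2) = 2*y^4 + 2*y^3 - 13*y^2 + 2*y
(3) = -2*q^6 - 6*q^5 + 86*q^4 + 183*q^3 - 256*q^2 - 349*q + 336
(4) = -2*j^4 - 20*j^3 + 65*j^2 + 182*j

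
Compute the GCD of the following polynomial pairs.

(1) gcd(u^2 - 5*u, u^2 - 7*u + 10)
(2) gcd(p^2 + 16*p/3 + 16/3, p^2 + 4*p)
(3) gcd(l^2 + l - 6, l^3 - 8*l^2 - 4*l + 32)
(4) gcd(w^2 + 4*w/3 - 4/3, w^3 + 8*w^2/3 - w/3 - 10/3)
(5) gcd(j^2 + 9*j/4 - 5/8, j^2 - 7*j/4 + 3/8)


(1) = gcd(u*(u - 5), (u - 5)*(u - 2)) = u - 5
(2) = p + 4
(3) = gcd((l - 2)*(l + 3), (l - 8)*(l - 2)*(l + 2)) = l - 2
(4) = gcd((w - 2/3)*(w + 2), (w - 1)*(w + 5/3)*(w + 2)) = w + 2
(5) = j - 1/4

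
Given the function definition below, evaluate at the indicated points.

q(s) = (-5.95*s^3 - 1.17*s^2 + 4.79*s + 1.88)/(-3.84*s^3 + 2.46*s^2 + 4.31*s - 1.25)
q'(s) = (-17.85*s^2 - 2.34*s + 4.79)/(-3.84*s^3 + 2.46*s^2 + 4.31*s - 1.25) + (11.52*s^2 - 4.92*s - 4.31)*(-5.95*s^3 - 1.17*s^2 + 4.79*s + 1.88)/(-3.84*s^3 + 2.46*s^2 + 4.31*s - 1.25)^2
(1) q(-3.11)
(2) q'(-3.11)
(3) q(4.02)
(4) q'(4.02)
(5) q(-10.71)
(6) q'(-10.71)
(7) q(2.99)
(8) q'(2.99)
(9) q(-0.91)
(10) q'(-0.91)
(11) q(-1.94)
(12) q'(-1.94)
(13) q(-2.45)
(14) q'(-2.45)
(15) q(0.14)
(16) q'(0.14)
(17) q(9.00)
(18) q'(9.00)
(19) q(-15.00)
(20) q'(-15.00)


(1) = 1.24
(2) = -0.07
(3) = 1.98
(4) = -0.15
(5) = 1.44
(6) = -0.01
(7) = 2.22
(8) = -0.36
(9) = -4.29
(10) = 205.35
(11) = 1.14
(12) = -0.08
(13) = 1.19
(14) = -0.09
(15) = -4.12
(16) = -39.08
(17) = 1.71
(18) = -0.02
(19) = 1.47
(20) = -0.01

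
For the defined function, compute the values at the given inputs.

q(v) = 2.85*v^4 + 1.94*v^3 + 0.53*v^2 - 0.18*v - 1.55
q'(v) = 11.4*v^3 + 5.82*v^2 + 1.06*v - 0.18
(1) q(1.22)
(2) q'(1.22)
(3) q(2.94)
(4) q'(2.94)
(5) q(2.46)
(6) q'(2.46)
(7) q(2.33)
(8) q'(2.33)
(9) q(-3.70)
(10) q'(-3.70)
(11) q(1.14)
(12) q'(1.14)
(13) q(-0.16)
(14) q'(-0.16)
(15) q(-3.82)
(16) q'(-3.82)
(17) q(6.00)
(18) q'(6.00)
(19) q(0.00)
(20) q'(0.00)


(1) = 8.86
(2) = 30.48
(3) = 264.73
(4) = 342.94
(5) = 134.47
(6) = 207.36
(7) = 109.45
(8) = 178.09
(9) = 442.24
(10) = -501.87
(11) = 6.62
(12) = 25.48
(13) = -1.51
(14) = -0.25
(15) = 505.60
(16) = -554.77
(17) = 4129.09
(18) = 2678.10
(19) = -1.55
(20) = -0.18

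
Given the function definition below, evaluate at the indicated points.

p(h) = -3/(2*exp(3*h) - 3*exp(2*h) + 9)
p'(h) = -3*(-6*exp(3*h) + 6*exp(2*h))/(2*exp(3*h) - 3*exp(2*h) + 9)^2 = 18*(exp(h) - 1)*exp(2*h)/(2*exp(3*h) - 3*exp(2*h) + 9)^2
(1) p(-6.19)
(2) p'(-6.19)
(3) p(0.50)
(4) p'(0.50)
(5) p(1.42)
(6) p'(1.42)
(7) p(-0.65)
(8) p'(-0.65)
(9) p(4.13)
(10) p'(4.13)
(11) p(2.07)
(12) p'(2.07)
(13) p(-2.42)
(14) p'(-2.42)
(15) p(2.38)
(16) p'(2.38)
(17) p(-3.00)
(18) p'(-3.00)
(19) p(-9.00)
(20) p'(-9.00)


(1) = -0.33
(2) = -0.00
(3) = -0.31
(4) = 0.33
(5) = -0.03
(6) = 0.10
(7) = -0.35
(8) = -0.03
(9) = -0.00
(10) = 0.00
(11) = -0.00
(12) = 0.01
(13) = -0.33
(14) = -0.00
(15) = -0.00
(16) = 0.00
(17) = -0.33
(18) = -0.00
(19) = -0.33
(20) = -0.00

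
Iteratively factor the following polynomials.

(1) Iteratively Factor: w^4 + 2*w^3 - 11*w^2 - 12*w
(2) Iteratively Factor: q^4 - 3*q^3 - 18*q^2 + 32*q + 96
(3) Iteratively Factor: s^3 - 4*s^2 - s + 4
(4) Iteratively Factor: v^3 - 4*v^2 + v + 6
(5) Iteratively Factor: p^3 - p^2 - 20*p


(1) = (w + 1)*(w^3 + w^2 - 12*w) = w*(w + 1)*(w^2 + w - 12) = w*(w + 1)*(w + 4)*(w - 3)
(2) = (q - 4)*(q^3 + q^2 - 14*q - 24) = (q - 4)*(q + 3)*(q^2 - 2*q - 8) = (q - 4)^2*(q + 3)*(q + 2)
(3) = (s + 1)*(s^2 - 5*s + 4) = (s - 1)*(s + 1)*(s - 4)
(4) = (v - 2)*(v^2 - 2*v - 3) = (v - 3)*(v - 2)*(v + 1)
(5) = (p - 5)*(p^2 + 4*p) = p*(p - 5)*(p + 4)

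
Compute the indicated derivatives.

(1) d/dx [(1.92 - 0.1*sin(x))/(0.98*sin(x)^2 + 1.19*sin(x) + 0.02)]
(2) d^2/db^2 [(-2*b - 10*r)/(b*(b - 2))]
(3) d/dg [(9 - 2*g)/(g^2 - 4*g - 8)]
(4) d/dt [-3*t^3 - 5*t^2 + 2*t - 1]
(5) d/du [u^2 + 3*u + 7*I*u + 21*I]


(1) = 0.7061648189*(0.098*sin(x)^2 - 3.7632*sin(x) - 2.2868)*cos(x)/(0.8235294118*sin(x)^2 + 1.0*sin(x) + 0.0168067227)^2
(2) = 4*(-b^3 - 15*b^2*r + 30*b*r - 20*r)/(b^3*(b^3 - 6*b^2 + 12*b - 8))
(3) = 2*(g^2 - 9*g + 26)/(g^4 - 8*g^3 + 64*g + 64)
(4) = -9*t^2 - 10*t + 2
(5) = 2*u + 3 + 7*I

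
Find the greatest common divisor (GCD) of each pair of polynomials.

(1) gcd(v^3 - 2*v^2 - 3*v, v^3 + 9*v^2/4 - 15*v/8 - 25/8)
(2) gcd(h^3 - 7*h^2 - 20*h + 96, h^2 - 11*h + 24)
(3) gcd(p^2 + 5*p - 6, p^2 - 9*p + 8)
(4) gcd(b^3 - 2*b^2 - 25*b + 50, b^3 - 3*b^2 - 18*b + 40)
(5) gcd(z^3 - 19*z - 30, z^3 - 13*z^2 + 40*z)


(1) = gcd(v*(v - 3)*(v + 1), (v - 5/4)*(v + 1)*(v + 5/2)) = v + 1
(2) = h^2 - 11*h + 24
(3) = p - 1
(4) = gcd((b - 5)*(b - 2)*(b + 5), (b - 5)*(b - 2)*(b + 4)) = b^2 - 7*b + 10
(5) = z - 5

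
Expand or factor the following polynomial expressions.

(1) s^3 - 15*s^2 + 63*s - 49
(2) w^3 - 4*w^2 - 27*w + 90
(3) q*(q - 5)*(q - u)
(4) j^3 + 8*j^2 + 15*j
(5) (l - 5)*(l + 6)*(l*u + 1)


(1) = (s - 7)^2*(s - 1)
(2) = (w - 6)*(w - 3)*(w + 5)
(3) = q^3 - q^2*u - 5*q^2 + 5*q*u
(4) = j*(j + 3)*(j + 5)
(5) = l^3*u + l^2*u + l^2 - 30*l*u + l - 30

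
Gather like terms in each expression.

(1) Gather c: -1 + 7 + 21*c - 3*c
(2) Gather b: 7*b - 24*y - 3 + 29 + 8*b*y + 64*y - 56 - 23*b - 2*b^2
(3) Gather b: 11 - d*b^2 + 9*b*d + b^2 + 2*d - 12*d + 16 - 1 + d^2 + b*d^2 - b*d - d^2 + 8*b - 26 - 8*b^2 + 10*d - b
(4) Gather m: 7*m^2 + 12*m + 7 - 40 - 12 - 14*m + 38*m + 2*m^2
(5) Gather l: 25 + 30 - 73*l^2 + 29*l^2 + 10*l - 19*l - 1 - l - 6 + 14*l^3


(1) = 18*c + 6
(2) = -2*b^2 + b*(8*y - 16) + 40*y - 30
(3) = b^2*(-d - 7) + b*(d^2 + 8*d + 7)
(4) = 9*m^2 + 36*m - 45
(5) = 14*l^3 - 44*l^2 - 10*l + 48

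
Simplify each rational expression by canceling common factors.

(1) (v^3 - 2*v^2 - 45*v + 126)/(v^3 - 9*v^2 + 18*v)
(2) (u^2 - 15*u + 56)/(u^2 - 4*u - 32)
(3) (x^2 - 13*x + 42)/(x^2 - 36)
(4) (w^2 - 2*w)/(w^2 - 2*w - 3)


(1) = (v + 7)/v
(2) = (u - 7)/(u + 4)
(3) = (x - 7)/(x + 6)
(4) = (w^2 - 2*w)/(w^2 - 2*w - 3)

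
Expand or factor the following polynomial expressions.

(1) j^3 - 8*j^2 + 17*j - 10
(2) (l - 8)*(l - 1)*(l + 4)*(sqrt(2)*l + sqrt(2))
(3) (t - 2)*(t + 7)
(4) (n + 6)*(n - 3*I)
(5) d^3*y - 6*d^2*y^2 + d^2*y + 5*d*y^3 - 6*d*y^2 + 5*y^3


(1) = (j - 5)*(j - 2)*(j - 1)
(2) = sqrt(2)*l^4 - 4*sqrt(2)*l^3 - 33*sqrt(2)*l^2 + 4*sqrt(2)*l + 32*sqrt(2)
(3) = t^2 + 5*t - 14
(4) = n^2 + 6*n - 3*I*n - 18*I
(5) = (d - 5*y)*(d - y)*(d*y + y)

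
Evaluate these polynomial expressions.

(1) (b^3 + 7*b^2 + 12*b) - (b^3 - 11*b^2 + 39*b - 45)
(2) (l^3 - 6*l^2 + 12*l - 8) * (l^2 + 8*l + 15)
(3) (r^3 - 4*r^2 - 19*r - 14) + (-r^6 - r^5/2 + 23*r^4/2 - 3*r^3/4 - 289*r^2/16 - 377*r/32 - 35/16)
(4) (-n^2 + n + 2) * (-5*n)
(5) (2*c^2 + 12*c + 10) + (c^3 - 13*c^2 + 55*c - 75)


(1) = 18*b^2 - 27*b + 45
(2) = l^5 + 2*l^4 - 21*l^3 - 2*l^2 + 116*l - 120
(3) = -r^6 - r^5/2 + 23*r^4/2 + r^3/4 - 353*r^2/16 - 985*r/32 - 259/16
(4) = 5*n^3 - 5*n^2 - 10*n
(5) = c^3 - 11*c^2 + 67*c - 65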